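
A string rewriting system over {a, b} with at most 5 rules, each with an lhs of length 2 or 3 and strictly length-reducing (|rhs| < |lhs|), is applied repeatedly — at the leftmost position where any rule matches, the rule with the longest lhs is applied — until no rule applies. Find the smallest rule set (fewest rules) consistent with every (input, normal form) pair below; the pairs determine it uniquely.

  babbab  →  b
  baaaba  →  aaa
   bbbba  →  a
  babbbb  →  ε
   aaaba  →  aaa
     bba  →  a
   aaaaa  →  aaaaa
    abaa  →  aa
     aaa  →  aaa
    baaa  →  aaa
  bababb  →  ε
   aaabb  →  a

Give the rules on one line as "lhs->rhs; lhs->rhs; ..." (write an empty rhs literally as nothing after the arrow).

  | babbab => abbab => bbab => ab => b
  | baaaba => aaaba => aaa
  | bbbba => bba => a
  | babbbb => abbbb => bbbb => bb => ε

aab->a; ab->b; ba->a; bb->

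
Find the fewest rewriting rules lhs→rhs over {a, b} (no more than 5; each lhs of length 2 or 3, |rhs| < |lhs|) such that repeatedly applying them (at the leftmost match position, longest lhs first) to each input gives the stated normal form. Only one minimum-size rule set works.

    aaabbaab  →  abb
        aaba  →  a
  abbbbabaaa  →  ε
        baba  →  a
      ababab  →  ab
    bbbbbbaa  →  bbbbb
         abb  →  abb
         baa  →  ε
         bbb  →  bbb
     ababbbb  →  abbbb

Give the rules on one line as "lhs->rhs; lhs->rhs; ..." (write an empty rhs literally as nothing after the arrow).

  | aaabbaab => abbaab => abb
  | aaba => ba => a
  | abbbbabaaa => abbbbaaa => abbba => abba => aba => aa => ε
  | baba => ba => a

aa->; ba->a; baa->; bab->b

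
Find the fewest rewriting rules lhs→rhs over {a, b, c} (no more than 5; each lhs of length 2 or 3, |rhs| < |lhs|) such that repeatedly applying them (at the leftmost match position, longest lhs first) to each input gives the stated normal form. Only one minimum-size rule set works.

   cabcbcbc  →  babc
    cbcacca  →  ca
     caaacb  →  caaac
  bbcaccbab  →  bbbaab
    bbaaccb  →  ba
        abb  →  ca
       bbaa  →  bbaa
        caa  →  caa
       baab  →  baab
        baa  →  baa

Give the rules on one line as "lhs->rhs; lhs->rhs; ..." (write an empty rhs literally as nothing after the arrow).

  | cabcbcbc => cabccbc => cabbbc => ccabc => babc
  | cbcacca => ccacca => bacca => ca
  | caaacb => caaac
  | bbcaccbab => bbcabbab => bbccaab => bbbaab

abb->ca; bac->; cb->c; cc->b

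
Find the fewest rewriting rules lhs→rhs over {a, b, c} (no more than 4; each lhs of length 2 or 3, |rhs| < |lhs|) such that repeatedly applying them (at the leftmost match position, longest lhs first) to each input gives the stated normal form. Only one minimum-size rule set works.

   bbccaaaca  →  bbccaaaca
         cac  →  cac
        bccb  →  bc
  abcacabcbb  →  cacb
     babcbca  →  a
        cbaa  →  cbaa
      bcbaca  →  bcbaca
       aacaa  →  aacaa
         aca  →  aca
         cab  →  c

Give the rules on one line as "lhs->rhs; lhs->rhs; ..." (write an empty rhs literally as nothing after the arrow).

ab->; bca->a; ccb->c

  | bbccaaaca
  | cac
  | bccb => bc
  | abcacabcbb => cacabcbb => caccbb => cacb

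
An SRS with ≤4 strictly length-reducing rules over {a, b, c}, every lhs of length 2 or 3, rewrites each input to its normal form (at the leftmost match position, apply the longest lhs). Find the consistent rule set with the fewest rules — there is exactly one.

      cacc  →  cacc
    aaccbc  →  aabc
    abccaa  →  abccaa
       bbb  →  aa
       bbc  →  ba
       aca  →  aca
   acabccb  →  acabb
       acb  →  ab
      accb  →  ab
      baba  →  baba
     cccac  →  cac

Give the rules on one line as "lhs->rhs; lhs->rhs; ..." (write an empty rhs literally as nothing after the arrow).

bbb->aa; bbc->ba; cb->b; ccc->c

  | cacc
  | aaccbc => aacbc => aabc
  | abccaa
  | bbb => aa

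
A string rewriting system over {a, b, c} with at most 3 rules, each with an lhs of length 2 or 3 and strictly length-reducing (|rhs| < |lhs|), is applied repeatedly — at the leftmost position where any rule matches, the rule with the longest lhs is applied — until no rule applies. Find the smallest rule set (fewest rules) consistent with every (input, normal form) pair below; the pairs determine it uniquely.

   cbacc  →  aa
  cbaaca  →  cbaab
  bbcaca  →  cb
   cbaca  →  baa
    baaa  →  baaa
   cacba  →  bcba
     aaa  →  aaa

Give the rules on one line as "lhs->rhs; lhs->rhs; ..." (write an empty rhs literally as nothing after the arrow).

  | cbacc => caac => bac => aa
  | cbaaca => cbaab
  | bbcaca => bbbca => cca => cb
  | cbaca => caaa => baa

bac->aa; bbb->c; ca->b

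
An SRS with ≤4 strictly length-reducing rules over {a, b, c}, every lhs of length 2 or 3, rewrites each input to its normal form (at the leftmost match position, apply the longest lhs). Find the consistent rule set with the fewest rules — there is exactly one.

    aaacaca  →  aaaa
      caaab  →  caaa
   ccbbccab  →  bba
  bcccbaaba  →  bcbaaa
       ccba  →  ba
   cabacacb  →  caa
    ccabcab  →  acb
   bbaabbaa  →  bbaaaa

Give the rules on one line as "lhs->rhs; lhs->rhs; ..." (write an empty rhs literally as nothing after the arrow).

ab->a; aca->ac; cc->

  | aaacaca => aaacca => aaaa
  | caaab => caaa
  | ccbbccab => bbccab => bbab => bba
  | bcccbaaba => bcbaaba => bcbaaa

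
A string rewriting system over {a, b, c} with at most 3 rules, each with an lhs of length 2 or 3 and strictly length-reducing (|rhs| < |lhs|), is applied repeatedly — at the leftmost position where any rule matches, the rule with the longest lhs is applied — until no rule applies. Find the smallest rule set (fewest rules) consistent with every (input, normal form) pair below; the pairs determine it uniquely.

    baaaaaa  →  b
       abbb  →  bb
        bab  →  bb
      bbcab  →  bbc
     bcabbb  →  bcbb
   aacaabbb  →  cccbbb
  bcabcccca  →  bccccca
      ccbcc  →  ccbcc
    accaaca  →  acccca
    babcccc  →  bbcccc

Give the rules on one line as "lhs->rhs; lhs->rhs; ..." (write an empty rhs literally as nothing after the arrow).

aa->c; ab->; ba->b

  | baaaaaa => baaaaa => baaaa => baaa => baa => ba => b
  | abbb => bb
  | bab => bb
  | bbcab => bbc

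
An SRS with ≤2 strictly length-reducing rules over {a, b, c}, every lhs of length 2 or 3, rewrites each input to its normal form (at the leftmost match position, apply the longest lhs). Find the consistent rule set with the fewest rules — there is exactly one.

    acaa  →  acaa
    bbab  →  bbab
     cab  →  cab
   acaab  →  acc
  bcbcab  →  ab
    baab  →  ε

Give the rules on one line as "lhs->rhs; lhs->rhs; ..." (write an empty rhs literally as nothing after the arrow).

  | acaa
  | bbab
  | cab
  | acaab => acc

aab->c; bc->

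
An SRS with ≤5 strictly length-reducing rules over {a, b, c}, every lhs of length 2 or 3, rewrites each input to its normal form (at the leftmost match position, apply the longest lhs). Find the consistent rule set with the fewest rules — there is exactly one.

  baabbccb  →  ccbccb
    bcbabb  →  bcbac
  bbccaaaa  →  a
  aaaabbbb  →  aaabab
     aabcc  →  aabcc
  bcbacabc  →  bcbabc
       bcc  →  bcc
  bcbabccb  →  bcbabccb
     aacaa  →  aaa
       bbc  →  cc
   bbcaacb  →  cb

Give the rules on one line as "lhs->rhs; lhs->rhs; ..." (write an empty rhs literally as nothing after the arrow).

acb->ba; baa->cb; bb->c; ca->

  | baabbccb => cbbbccb => ccbccb
  | bcbabb => bcbac
  | bbccaaaa => cccaaaa => ccaaa => caa => a
  | aaaabbbb => aaaacbb => aaabab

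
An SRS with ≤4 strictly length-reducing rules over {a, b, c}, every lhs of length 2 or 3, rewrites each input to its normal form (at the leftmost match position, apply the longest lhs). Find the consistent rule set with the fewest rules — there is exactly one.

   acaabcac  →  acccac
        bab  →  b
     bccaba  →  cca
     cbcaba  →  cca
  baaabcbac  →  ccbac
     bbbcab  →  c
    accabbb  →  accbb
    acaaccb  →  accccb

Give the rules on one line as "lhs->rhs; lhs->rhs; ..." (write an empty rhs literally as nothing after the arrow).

  | acaabcac => accbcac => acccac
  | bab => b
  | bccaba => ccaba => cca
  | cbcaba => ccaba => cca

aa->c; ab->; bc->c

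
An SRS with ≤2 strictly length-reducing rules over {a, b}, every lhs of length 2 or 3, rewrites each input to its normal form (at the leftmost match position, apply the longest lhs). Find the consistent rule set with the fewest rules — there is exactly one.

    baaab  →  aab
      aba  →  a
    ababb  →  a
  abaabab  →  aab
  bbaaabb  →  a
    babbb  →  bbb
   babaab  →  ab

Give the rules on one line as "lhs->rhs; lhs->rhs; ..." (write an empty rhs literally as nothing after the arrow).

abb->a; ba->

  | baaab => aab
  | aba => a
  | ababb => abb => a
  | abaabab => aabab => aab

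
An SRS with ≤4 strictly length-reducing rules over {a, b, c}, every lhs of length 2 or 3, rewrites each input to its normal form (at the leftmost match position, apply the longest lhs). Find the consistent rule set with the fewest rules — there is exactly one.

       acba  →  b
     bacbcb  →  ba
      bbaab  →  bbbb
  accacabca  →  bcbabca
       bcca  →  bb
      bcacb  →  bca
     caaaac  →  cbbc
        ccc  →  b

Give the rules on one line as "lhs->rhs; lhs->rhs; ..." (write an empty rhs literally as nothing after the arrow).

  | acba => aa => b
  | bacbcb => bacb => ba
  | bbaab => bbbb
  | accacabca => bcacabca => bcbabca

aa->b; ac->b; acb->a; cc->a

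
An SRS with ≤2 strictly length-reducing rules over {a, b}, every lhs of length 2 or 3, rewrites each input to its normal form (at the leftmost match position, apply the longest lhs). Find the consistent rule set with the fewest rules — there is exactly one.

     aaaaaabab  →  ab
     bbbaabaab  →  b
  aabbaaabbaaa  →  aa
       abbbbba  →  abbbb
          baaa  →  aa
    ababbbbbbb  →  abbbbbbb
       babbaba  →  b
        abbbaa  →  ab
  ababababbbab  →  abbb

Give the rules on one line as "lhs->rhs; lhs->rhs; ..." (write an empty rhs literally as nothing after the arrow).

aab->ab; ba->

  | aaaaaabab => aaaaabab => aaaabab => aaabab => aabab => abab => ab
  | bbbaabaab => bbabaab => bbaab => bab => b
  | aabbaaabbaaa => abbaaabbaaa => abaabbaaa => aabbaaa => abbaaa => abaa => aa
  | abbbbba => abbbb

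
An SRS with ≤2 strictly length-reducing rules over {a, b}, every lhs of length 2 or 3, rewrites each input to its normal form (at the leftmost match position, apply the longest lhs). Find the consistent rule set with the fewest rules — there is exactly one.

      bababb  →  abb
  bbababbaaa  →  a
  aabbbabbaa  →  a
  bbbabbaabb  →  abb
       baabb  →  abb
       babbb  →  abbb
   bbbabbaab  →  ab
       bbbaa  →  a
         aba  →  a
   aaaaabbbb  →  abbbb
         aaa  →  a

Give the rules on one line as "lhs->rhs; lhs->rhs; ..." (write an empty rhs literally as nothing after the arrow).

aa->a; ba->a

  | bababb => ababb => aabb => abb
  | bbababbaaa => bababbaaa => ababbaaa => aabbaaa => abbaaa => abaaa => aaaa => aaa => aa => a
  | aabbbabbaa => abbbabbaa => abbabbaa => ababbaa => aabbaa => abbaa => abaa => aaa => aa => a
  | bbbabbaabb => bbabbaabb => babbaabb => abbaabb => abaabb => aaabb => aabb => abb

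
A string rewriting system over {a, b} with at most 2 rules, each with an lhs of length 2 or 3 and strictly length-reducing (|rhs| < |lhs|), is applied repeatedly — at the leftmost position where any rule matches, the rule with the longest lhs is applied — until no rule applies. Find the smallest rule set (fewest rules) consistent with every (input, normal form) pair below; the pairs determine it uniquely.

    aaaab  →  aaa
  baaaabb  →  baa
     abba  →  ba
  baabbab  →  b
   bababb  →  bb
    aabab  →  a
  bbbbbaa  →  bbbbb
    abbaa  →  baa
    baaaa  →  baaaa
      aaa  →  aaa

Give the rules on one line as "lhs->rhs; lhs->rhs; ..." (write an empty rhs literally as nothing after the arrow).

ab->; bba->bb

  | aaaab => aaa
  | baaaabb => baaab => baa
  | abba => ba
  | baabbab => babab => bab => b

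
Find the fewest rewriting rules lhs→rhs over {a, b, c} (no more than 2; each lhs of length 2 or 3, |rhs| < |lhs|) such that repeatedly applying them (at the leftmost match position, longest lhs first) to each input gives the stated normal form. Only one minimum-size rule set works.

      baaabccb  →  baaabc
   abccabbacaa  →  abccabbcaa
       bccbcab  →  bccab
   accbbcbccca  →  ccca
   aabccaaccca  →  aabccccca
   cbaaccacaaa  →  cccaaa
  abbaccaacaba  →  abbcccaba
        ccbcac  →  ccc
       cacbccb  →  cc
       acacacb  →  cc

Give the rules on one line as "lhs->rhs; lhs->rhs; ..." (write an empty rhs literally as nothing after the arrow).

  | baaabccb => baaabc
  | abccabbacaa => abccabbcaa
  | bccbcab => bccab
  | accbbcbccca => ccbbcbccca => cbcbccca => cbccca => ccca

ac->c; cb->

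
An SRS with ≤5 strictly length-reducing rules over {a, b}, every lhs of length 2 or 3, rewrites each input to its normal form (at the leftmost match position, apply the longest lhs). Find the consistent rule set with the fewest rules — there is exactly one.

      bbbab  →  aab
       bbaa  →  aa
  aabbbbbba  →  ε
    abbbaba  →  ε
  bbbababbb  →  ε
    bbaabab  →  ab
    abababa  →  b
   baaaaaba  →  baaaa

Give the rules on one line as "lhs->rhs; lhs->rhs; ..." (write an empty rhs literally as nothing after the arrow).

aba->; abb->b; bb->; bbb->a

  | bbbab => aab
  | bbaa => aa
  | aabbbbbba => abbbbba => bbbba => aba => ε
  | abbbaba => bbaba => aba => ε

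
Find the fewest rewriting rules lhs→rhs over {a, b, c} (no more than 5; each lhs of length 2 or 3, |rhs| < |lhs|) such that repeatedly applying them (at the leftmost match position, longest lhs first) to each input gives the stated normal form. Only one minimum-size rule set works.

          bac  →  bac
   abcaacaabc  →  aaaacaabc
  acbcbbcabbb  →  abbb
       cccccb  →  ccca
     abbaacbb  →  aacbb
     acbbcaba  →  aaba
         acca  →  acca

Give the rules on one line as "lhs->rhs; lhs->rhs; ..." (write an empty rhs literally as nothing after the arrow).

  | bac
  | abcaacaabc => aaaacaabc
  | acbcbbcabbb => acbcbaabbb => acbabbb => abbb
  | cccccb => ccca

bba->; bca->aa; cba->; ccb->a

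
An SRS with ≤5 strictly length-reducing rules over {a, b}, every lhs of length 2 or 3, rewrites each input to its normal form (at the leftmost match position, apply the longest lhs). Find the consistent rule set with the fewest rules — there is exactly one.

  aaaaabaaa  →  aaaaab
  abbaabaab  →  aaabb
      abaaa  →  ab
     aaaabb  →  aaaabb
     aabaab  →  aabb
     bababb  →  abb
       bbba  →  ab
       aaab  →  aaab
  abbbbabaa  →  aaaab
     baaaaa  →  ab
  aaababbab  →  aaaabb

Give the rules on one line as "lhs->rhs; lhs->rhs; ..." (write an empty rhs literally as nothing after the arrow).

  | aaaaabaaa => aaaaabaa => aaaaaba => aaaaab
  | abbaabaab => aababaab => aabbaab => aaabab => aaabb
  | abaaa => abaa => aba => ab
  | aaaabb

aba->ab; baa->ab; bba->ab; bbb->ab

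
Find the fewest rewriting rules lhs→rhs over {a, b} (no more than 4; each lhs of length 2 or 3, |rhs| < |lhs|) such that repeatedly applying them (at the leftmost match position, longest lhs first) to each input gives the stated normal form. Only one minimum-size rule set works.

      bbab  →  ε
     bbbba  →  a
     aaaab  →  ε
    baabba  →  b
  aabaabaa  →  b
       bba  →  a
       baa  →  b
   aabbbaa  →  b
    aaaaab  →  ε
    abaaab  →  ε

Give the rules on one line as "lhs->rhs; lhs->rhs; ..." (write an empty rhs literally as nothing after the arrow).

  | bbab => ab => ε
  | bbbba => bba => a
  | aaaab => baab => bab => bb => ε
  | baabba => babba => bbba => ba => b

aa->b; ab->; ba->b; bb->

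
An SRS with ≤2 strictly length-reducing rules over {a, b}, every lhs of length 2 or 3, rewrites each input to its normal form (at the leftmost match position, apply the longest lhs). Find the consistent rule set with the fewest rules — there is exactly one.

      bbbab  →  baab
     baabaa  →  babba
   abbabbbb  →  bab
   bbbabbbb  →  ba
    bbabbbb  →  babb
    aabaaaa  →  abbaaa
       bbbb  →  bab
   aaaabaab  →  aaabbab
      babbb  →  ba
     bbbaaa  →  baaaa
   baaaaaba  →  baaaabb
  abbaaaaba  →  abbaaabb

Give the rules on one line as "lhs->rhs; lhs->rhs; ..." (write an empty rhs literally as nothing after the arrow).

aba->bb; bbb->ba

  | bbbab => baab
  | baabaa => babba
  | abbabbbb => abbabab => abbbbb => ababb => bbbb => bab
  | bbbabbbb => baabbbb => baabab => babbb => baba => bbb => ba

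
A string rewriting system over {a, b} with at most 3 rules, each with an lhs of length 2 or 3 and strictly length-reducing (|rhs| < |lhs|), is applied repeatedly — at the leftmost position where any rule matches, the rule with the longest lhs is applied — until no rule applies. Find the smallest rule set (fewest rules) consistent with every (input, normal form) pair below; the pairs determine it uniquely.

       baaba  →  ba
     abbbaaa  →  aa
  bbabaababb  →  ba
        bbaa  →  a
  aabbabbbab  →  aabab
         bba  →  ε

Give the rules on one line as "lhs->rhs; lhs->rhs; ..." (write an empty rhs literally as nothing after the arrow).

  | baaba => ba
  | abbbaaa => abaaa => aa
  | bbabaababb => baababb => babb => ba
  | bbaa => a

baa->; bb->; bba->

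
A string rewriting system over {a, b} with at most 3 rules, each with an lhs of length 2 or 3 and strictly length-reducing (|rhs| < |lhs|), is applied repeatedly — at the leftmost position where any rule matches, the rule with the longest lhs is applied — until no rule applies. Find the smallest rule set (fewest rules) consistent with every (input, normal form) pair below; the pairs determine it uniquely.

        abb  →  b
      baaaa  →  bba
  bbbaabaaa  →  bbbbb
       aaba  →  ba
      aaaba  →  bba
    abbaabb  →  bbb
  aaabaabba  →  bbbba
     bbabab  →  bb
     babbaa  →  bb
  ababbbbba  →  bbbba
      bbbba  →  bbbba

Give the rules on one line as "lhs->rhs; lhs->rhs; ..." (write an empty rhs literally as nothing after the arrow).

  | abb => b
  | baaaa => bba
  | bbbaabaaa => bbbbaaa => bbbbb
  | aaba => ba

aa->; aaa->b; ab->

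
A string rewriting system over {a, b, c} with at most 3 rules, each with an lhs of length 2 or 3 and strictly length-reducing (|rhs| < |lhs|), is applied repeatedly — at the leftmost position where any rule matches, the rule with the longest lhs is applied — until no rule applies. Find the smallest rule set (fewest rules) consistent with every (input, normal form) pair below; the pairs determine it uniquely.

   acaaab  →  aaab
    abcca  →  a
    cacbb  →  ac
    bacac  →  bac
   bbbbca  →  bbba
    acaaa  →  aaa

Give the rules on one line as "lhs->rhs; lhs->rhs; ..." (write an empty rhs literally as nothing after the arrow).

  | acaaab => aaab
  | abcca => aca => a
  | cacbb => cbb => ac
  | bacac => bac

bc->; ca->; cbb->ac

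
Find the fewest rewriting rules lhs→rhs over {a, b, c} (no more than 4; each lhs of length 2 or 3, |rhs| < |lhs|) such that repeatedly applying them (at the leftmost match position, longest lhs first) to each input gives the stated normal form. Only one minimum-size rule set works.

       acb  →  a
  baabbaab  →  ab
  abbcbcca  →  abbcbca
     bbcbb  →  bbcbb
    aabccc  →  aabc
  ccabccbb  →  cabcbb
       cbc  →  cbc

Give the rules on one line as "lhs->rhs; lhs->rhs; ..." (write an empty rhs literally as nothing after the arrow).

  | acb => a
  | baabbaab => abbaab => abab => ab
  | abbcbcca => abbcbca
  | bbcbb

acb->a; ba->; cc->c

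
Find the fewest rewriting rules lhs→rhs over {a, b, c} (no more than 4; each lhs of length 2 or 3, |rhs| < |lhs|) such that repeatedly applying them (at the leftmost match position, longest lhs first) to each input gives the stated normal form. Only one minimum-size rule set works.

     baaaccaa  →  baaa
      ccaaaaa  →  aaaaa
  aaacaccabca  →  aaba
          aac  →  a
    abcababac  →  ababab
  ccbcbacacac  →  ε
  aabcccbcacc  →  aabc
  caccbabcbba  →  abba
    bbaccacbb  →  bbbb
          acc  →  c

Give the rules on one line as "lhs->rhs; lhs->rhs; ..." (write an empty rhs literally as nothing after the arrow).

ac->; ca->a; cb->

  | baaaccaa => baacaa => baaa
  | ccaaaaa => caaaaa => aaaaa
  | aaacaccabca => aaaccabca => aacabca => aabca => aaba
  | aac => a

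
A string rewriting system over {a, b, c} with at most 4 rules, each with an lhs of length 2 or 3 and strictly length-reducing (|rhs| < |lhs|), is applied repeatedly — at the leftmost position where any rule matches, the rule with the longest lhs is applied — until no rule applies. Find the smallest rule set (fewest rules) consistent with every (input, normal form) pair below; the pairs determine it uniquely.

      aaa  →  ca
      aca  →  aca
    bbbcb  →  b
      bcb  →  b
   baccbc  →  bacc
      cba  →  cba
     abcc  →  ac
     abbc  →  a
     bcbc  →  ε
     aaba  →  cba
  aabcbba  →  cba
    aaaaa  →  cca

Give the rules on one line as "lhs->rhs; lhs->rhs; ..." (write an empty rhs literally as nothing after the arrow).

  | aaa => ca
  | aca
  | bbbcb => bbcb => bcb => b
  | bcb => b

aa->c; bb->b; bc->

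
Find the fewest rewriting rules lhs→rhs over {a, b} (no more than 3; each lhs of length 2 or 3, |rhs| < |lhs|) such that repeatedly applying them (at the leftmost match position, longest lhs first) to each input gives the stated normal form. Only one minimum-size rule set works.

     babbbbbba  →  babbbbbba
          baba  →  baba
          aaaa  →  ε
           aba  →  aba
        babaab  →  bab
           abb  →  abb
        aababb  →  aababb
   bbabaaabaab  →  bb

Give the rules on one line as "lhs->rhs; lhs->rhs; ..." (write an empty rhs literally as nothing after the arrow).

  | babbbbbba
  | baba
  | aaaa => baa => ε
  | aba

aaa->ba; baa->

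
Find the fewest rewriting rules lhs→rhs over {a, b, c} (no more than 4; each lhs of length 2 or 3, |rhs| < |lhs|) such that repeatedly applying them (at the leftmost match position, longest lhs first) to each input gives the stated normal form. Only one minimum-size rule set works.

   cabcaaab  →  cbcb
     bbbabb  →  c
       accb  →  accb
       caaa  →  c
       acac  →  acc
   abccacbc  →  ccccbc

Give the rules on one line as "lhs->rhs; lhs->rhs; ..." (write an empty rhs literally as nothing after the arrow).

ab->c; bb->a; ca->c

  | cabcaaab => cbcaaab => cbcaab => cbcab => cbcb
  | bbbabb => ababb => cabb => cbb => ca => c
  | accb
  | caaa => caa => ca => c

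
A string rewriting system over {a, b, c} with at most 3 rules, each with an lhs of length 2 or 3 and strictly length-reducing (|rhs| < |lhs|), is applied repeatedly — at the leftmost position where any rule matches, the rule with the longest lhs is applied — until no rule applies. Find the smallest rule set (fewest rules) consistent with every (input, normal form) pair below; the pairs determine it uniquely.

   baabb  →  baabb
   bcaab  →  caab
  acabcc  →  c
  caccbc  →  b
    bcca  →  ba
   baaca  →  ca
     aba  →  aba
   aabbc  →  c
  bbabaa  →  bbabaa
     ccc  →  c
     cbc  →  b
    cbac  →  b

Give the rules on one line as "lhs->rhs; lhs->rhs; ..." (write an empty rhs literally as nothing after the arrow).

  | baabb
  | bcaab => caab
  | acabcc => cabcc => cacc => ccc => bc => c
  | caccbc => cccbc => bcbc => cbc => cc => b

ac->c; bc->c; cc->b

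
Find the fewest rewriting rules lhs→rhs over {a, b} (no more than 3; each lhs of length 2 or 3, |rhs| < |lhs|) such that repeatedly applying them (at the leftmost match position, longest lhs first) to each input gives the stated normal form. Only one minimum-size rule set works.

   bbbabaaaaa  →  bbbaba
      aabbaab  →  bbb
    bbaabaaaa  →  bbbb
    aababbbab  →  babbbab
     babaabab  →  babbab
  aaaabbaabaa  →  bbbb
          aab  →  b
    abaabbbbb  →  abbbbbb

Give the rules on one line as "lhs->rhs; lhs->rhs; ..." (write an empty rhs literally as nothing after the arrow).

aa->b; aaa->a; aab->b

  | bbbabaaaaa => bbbabaaa => bbbaba
  | aabbaab => bbaab => bbb
  | bbaabaaaa => bbbaaaa => bbbaa => bbbb
  | aababbbab => babbbab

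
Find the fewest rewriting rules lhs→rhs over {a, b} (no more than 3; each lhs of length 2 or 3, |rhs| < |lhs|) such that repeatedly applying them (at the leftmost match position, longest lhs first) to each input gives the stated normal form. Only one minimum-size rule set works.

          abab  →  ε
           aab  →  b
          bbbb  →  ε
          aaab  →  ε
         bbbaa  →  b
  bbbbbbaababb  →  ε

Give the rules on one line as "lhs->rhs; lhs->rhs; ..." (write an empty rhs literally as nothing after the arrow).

  | abab => ab => ε
  | aab => b
  | bbbb => bb => ε
  | aaab => ab => ε

aa->; ab->; bb->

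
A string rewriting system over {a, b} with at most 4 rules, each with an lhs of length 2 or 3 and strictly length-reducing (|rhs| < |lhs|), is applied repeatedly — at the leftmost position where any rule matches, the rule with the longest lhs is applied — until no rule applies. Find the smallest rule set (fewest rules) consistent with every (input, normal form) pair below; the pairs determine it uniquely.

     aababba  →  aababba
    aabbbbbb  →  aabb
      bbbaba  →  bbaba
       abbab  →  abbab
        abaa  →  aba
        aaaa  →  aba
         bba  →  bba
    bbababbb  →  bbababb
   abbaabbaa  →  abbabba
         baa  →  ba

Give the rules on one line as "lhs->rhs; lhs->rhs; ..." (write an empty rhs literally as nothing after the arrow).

  | aababba
  | aabbbbbb => aabbbbb => aabbbb => aabbb => aabb
  | bbbaba => bbaba
  | abbab

aaa->ab; baa->ba; bbb->bb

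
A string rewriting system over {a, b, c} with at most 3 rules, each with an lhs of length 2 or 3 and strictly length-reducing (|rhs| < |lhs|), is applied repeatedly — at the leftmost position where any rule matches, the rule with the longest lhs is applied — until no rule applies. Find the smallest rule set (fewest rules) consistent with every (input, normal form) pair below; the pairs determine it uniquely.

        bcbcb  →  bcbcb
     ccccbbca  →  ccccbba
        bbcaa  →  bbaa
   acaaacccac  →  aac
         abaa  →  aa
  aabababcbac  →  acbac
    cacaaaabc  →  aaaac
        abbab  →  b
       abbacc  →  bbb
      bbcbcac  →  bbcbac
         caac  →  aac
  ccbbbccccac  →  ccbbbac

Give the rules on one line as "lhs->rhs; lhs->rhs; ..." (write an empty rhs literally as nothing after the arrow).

  | bcbcb
  | ccccbbca => ccccbba
  | bbcaa => bbaa
  | acaaacccac => aaaacccac => aaabbcac => aabcac => acac => aac

ab->; acc->bb; ca->a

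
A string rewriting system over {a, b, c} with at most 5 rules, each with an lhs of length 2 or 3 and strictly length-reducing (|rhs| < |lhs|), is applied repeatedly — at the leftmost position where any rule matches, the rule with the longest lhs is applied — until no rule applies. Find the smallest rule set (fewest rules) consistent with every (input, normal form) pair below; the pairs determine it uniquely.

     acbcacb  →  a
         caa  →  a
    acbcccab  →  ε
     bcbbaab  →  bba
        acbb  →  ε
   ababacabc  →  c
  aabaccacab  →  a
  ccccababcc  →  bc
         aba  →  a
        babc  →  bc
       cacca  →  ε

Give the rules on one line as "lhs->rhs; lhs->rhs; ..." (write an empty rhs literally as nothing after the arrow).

ab->; ca->; cb->; cc->c

  | acbcacb => acacb => acb => a
  | caa => a
  | acbcccab => acccab => accab => acab => ab => ε
  | bcbbaab => bbaab => bba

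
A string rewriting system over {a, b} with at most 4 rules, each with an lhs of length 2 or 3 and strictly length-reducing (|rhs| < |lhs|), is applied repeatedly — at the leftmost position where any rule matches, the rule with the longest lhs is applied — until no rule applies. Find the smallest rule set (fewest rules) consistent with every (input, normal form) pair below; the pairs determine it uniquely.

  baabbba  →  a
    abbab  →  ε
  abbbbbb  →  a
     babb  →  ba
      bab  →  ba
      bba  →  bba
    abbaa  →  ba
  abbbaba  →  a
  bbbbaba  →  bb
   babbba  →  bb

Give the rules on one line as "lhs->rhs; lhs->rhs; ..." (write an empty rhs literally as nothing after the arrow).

aa->b; aab->; ab->a; bbb->

  | baabbba => bbba => a
  | abbab => abab => aab => ε
  | abbbbbb => abbbbb => abbbb => abbb => abb => ab => a
  | babb => bab => ba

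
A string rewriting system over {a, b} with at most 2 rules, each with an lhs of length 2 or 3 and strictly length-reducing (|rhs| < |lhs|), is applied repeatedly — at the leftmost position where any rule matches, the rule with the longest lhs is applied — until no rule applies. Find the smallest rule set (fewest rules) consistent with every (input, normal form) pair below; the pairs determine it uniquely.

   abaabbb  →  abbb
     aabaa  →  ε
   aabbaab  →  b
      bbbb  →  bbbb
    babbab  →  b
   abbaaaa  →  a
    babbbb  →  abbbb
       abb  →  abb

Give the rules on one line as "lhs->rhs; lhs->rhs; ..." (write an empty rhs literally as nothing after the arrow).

aa->; ba->a

  | abaabbb => aaabbb => abbb
  | aabaa => baa => aa => ε
  | aabbaab => bbaab => baab => aab => b
  | bbbb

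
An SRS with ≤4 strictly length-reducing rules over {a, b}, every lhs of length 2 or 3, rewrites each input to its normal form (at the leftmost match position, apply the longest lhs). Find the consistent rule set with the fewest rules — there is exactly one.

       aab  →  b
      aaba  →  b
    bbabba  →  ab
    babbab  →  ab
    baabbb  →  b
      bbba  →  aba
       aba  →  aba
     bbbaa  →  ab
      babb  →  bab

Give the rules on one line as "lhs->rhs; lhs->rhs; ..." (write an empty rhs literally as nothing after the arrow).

  | aab => bb => b
  | aaba => bba => bb => b
  | bbabba => bbbba => abba => abb => ab
  | babbab => babbb => baab => bbb => ab

aa->b; bb->b; bba->bb; bbb->ab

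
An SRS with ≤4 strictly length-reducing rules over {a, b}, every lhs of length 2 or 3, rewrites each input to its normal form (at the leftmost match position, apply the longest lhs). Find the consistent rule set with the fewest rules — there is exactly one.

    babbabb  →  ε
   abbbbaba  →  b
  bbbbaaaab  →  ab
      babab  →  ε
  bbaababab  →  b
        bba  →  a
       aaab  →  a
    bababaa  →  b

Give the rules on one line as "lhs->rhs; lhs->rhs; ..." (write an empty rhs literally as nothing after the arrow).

aa->b; bab->a; bb->; bbb->ba

  | babbabb => ababb => aab => bb => ε
  | abbbbaba => abababa => aaaba => baba => aa => b
  | bbbbaaaab => babaaaab => aaaaab => baaab => bbab => ab
  | babab => aab => bb => ε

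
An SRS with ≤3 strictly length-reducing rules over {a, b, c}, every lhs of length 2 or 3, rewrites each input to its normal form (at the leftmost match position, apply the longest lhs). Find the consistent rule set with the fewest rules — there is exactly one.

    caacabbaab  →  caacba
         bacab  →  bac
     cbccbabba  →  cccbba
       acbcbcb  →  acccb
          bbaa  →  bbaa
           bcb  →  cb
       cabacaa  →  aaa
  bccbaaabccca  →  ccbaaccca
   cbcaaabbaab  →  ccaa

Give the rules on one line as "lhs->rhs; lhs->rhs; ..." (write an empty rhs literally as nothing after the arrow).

  | caacabbaab => caacbaab => caacba
  | bacab => bac
  | cbccbabba => cccbabba => cccbba
  | acbcbcb => accbcb => acccb

ab->; bc->c; cac->a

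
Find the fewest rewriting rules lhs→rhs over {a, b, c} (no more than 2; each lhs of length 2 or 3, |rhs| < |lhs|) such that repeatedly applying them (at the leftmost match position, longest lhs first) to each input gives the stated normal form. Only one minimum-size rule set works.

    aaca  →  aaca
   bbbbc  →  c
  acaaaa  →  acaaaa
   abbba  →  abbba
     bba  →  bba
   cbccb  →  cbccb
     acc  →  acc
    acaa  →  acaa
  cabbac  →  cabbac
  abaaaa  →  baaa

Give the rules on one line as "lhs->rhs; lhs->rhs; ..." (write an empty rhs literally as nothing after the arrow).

aba->b; bbc->c

  | aaca
  | bbbbc => bbc => c
  | acaaaa
  | abbba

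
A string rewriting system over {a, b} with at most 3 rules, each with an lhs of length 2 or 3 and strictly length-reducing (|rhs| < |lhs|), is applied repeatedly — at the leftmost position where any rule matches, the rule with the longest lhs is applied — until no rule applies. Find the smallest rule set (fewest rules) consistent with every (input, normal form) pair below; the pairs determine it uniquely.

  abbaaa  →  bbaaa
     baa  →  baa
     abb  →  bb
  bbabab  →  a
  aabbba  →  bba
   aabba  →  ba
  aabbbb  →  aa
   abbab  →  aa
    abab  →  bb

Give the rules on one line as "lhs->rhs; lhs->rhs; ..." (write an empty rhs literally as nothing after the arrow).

  | abbaaa => bbaaa
  | baa
  | abb => bb
  | bbabab => bbbab => aaab => a

aab->; ab->b; bbb->aa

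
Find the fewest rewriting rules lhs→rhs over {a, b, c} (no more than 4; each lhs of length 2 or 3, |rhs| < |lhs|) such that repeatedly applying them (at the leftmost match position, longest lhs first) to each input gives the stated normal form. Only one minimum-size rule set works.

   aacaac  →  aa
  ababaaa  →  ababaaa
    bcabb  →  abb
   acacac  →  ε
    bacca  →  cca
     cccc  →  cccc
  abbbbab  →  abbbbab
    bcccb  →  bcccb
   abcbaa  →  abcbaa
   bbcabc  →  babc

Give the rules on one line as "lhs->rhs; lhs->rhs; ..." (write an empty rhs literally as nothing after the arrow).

  | aacaac => aaac => aa
  | ababaaa
  | bcabb => abb
  | acacac => acac => ac => ε

ac->; bac->c; bca->a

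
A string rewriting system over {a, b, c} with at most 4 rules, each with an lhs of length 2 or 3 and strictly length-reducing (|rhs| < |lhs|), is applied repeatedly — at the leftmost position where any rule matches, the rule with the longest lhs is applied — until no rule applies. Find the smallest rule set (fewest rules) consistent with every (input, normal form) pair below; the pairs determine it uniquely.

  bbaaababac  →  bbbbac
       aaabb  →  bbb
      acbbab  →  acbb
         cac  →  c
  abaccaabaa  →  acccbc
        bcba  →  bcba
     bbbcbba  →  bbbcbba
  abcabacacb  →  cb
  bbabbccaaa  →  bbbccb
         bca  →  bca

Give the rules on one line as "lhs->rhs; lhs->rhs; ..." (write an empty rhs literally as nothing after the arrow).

aa->c; aaa->b; ab->; cac->c

  | bbaaababac => bbbbabac => bbbbac
  | aaabb => bbb
  | acbbab => acbb
  | cac => c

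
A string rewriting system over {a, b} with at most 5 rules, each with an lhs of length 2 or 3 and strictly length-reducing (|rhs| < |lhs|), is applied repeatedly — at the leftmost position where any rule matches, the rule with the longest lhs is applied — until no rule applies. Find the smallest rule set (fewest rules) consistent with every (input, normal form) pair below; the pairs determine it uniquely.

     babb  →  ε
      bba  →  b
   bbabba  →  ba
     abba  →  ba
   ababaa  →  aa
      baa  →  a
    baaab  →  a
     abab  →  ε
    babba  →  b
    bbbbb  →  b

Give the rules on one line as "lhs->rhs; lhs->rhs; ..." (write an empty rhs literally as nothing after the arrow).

ab->; baa->a; bb->; bba->b

  | babb => bb => ε
  | bba => b
  | bbabba => bbba => ba
  | abba => ba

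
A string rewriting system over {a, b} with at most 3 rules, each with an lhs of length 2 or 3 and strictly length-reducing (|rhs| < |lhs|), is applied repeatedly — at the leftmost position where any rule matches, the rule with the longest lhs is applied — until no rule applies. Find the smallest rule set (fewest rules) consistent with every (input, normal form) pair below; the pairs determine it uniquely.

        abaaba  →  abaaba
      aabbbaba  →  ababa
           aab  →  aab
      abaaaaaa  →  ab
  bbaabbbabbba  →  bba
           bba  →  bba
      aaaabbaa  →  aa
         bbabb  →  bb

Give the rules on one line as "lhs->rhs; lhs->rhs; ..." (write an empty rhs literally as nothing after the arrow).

aaa->; abb->

  | abaaba
  | aabbbaba => ababa
  | aab
  | abaaaaaa => abaaa => ab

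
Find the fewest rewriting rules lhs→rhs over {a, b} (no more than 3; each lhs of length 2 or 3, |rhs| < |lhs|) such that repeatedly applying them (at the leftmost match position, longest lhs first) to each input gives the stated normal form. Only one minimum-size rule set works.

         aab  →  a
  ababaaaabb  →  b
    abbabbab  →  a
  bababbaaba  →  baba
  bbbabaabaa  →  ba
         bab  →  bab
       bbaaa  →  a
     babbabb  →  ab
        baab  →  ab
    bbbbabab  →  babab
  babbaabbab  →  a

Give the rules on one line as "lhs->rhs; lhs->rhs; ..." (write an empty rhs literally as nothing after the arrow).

aa->b; bb->a

  | aab => bb => a
  | ababaaaabb => ababbaabb => abaaaabb => abbaabb => aaaabb => baabb => bbbb => abb => aa => b
  | abbabbab => aaabbab => babbab => baaab => bbab => aab => bb => a
  | bababbaaba => babaaaaba => babbaaba => baaaaba => bbaaba => aaaba => baba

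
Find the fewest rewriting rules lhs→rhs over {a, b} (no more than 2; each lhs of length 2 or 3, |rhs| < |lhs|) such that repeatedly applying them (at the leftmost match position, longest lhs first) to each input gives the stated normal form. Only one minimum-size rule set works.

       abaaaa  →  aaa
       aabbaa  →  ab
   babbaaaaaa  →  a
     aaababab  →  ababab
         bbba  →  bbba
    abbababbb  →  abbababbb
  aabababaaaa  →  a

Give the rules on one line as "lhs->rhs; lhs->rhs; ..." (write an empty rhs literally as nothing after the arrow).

aab->ab; baa->

  | abaaaa => aaa
  | aabbaa => abbaa => ab
  | babbaaaaaa => babaaaa => baaa => a
  | aaababab => aababab => ababab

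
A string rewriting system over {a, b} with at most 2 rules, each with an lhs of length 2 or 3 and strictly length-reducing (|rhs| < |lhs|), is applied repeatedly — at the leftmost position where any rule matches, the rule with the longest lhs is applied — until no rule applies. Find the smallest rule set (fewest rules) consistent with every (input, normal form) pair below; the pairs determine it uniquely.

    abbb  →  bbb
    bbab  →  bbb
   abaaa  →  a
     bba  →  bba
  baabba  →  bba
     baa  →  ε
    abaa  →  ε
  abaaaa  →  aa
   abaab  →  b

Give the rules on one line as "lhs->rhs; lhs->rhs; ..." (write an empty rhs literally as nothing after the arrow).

ab->b; baa->

  | abbb => bbb
  | bbab => bbb
  | abaaa => baaa => a
  | bba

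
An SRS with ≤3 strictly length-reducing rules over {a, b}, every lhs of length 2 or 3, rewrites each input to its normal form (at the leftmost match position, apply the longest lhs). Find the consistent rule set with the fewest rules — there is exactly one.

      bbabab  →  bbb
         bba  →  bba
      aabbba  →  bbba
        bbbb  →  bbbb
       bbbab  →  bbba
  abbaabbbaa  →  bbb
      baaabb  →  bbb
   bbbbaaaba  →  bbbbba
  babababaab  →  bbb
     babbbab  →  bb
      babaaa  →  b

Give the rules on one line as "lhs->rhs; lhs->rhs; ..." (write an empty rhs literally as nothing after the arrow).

  | bbabab => bbaab => bbb
  | bba
  | aabbba => bbba
  | bbbb

aa->; aaa->aa; ab->a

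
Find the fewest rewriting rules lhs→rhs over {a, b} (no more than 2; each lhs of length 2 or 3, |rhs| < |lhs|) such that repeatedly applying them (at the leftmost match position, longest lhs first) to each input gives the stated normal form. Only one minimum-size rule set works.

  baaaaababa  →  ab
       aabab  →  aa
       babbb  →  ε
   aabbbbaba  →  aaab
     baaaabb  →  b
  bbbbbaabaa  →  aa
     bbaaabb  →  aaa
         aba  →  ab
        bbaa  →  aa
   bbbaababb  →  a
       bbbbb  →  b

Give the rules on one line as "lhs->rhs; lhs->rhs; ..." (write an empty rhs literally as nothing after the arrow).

ba->b; bb->

  | baaaaababa => baaaababa => baaababa => baababa => bababa => bbaba => aba => ab
  | aabab => aabb => aa
  | babbb => bbbb => bb => ε
  | aabbbbaba => aabbaba => aaaba => aaab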